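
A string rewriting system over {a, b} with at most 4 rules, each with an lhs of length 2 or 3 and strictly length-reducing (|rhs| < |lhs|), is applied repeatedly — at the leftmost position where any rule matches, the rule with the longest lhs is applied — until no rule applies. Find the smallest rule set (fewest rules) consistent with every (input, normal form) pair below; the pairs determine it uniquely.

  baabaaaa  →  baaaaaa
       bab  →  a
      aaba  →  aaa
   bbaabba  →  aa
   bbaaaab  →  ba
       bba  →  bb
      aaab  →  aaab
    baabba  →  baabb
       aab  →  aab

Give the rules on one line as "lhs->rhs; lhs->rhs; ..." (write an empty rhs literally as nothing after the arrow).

aba->aa; bab->a; bba->bb; bbb->ba

  | baabaaaa => baaaaaa
  | bab => a
  | aaba => aaa
  | bbaabba => bbabba => bbbba => baba => aa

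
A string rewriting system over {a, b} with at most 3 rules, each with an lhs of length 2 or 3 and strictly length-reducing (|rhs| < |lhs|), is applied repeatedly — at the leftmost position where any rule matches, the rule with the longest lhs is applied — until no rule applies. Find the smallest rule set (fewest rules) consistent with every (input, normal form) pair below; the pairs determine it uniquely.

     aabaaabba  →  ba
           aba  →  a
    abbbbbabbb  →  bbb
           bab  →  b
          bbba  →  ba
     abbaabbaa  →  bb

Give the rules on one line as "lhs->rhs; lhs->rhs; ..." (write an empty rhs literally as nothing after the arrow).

aa->b; ab->; bba->ba

  | aabaaabba => bbaaabba => baaabba => bbabba => babba => bba => ba
  | aba => a
  | abbbbbabbb => bbbbabbb => bbbabbb => bbabbb => babbb => bbb
  | bab => b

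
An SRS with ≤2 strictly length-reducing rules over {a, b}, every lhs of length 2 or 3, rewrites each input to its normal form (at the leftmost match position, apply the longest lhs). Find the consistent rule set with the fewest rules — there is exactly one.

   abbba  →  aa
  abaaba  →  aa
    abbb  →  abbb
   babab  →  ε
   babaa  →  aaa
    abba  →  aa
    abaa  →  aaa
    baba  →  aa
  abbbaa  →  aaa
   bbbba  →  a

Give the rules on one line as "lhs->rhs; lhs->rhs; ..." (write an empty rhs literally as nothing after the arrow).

  | abbba => abba => aba => aa
  | abaaba => aaaba => aa
  | abbb
  | babab => abab => aab => ε

aab->; ba->a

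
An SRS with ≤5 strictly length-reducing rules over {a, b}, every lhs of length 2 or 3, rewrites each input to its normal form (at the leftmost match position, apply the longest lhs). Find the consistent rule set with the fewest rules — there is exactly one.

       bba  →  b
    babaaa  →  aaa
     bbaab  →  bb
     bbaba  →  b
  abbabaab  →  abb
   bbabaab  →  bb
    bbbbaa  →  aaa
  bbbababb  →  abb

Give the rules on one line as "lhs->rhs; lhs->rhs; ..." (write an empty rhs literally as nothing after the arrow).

  | bba => b
  | babaaa => baaa => aaa
  | bbaab => baab => aab => bb
  | bbaba => bba => b

aab->bb; ba->; baa->aa; bbb->ab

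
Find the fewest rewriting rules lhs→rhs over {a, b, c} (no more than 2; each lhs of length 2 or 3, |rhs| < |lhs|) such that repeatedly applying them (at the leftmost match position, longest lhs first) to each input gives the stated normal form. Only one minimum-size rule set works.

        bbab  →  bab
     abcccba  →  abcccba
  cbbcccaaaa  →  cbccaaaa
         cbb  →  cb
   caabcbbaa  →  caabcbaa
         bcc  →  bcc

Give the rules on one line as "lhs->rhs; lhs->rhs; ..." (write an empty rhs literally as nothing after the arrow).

bb->b; bbc->b

  | bbab => bab
  | abcccba
  | cbbcccaaaa => cbccaaaa
  | cbb => cb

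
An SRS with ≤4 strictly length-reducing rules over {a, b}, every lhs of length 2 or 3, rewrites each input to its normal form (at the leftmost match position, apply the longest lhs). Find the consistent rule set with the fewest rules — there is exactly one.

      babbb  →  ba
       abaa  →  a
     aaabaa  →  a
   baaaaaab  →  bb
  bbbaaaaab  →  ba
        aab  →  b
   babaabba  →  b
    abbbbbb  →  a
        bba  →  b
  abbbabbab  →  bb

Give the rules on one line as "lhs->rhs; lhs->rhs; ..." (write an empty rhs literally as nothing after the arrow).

aa->; ab->a; bba->b

  | babbb => babb => bab => ba
  | abaa => aaa => a
  | aaabaa => abaa => aaa => a
  | baaaaaab => baaaab => baab => bb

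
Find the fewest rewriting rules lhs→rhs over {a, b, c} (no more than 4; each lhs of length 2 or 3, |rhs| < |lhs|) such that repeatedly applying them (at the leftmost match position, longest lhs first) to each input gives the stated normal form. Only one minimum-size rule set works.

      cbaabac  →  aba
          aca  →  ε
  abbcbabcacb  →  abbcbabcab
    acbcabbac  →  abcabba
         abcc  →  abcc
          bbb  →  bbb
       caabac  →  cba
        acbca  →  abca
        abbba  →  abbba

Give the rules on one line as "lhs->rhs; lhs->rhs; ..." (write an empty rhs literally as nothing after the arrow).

aa->; ac->a; cbb->ab

  | cbaabac => cbbac => abac => aba
  | aca => aa => ε
  | abbcbabcacb => abbcbabcab
  | acbcabbac => abcabbac => abcabba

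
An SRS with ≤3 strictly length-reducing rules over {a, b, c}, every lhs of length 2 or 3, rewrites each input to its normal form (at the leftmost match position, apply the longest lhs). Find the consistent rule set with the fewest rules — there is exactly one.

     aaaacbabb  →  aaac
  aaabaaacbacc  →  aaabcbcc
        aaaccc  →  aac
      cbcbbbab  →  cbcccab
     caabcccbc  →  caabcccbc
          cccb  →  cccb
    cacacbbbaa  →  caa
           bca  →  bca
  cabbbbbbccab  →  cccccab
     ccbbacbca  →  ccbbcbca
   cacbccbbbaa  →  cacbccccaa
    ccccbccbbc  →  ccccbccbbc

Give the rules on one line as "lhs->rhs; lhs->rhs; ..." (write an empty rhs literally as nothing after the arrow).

  | aaaacbabb => aaaacbbb => aaaaccc => aaac
  | aaabaaacbacc => aaabaacbacc => aaabacbacc => aaabcbacc => aaabcbcc
  | aaaccc => aac
  | cbcbbbab => cbcccab

acc->; ba->b; bbb->cc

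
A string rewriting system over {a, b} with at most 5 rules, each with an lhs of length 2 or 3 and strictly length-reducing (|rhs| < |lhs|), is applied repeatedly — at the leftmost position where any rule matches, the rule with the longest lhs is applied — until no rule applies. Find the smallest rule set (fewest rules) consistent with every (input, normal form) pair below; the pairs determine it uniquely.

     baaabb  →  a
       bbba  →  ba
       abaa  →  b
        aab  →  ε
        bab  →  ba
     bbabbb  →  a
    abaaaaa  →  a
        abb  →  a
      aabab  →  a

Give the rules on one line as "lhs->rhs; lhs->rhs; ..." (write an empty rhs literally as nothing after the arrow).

aa->b; ab->a; aba->a; bb->

  | baaabb => bbabb => abb => ab => a
  | bbba => ba
  | abaa => aa => b
  | aab => bb => ε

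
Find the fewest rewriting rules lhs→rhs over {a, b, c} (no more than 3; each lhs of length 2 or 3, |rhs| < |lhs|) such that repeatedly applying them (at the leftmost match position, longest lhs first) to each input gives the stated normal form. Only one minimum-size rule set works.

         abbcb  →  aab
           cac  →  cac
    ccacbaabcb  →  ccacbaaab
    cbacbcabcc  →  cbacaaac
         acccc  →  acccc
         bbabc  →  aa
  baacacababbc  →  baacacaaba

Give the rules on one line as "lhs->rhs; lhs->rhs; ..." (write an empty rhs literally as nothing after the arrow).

  | abbcb => abab => aab
  | cac
  | ccacbaabcb => ccacbaaab
  | cbacbcabcc => cbacaabcc => cbacaaac

bab->ab; bc->a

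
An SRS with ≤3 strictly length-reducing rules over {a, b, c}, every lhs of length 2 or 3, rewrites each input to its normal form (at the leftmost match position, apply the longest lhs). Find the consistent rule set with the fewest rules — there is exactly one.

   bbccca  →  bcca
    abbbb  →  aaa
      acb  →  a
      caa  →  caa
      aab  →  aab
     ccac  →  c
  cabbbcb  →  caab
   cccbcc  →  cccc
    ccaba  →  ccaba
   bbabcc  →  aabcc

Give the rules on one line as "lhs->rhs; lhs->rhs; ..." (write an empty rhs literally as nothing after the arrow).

  | bbccca => accca => bcca
  | abbbb => aabb => aaa
  | acb => bb => a
  | caa

ac->b; bb->a; cb->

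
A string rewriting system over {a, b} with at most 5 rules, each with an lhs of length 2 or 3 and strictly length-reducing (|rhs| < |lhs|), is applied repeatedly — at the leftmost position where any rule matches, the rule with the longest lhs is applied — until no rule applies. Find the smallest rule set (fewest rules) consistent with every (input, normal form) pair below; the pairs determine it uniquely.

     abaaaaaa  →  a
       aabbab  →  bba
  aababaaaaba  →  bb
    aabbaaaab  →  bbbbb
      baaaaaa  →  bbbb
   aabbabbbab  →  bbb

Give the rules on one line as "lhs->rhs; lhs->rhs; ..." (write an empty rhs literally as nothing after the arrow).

aa->; ab->a; aba->; baa->bb

  | abaaaaaa => aaaaa => aaa => a
  | aabbab => bbab => bba
  | aababaaaaba => babaaaaba => baaaba => bbaba => bb
  | aabbaaaab => bbaaaab => bbbaab => bbbbb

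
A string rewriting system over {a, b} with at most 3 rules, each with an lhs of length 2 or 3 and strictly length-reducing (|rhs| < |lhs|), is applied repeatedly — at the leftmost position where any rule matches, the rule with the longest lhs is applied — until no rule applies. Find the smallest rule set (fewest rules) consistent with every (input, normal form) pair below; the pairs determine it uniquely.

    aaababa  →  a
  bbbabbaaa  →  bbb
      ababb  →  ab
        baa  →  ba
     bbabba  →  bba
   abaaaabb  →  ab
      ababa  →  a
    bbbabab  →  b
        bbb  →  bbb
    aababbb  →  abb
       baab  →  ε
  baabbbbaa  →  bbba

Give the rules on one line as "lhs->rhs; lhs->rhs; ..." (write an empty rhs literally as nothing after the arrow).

  | aaababa => baba => a
  | bbbabbaaa => bbbaaa => bbb
  | ababb => ab
  | baa => ba

aa->a; aaa->; bab->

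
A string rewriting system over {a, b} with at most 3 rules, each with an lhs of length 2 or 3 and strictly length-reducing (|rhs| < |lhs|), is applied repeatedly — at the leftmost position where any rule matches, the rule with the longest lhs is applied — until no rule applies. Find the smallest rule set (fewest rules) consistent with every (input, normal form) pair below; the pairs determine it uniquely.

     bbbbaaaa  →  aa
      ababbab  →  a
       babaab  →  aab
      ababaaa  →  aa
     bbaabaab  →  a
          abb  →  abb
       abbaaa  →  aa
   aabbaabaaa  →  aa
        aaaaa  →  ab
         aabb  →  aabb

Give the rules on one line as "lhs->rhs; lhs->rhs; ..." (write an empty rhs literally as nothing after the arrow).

  | bbbbaaaa => bbbaaaa => bbaaaa => baaaa => aaaa => aba => aa
  | ababbab => abab => a
  | babaab => aab
  | ababaaa => aaaa => aba => aa

aaa->ab; ba->a; bab->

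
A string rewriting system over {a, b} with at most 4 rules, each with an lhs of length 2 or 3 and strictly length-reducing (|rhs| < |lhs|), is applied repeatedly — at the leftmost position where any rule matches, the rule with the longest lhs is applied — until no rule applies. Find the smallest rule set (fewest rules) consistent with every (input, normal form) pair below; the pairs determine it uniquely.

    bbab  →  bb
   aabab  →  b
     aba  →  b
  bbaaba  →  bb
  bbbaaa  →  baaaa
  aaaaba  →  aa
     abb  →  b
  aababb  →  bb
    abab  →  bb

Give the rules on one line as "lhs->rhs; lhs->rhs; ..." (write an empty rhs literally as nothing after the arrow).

ab->; aba->b; bbb->ba

  | bbab => bb
  | aabab => abb => b
  | aba => b
  | bbaaba => bbab => bb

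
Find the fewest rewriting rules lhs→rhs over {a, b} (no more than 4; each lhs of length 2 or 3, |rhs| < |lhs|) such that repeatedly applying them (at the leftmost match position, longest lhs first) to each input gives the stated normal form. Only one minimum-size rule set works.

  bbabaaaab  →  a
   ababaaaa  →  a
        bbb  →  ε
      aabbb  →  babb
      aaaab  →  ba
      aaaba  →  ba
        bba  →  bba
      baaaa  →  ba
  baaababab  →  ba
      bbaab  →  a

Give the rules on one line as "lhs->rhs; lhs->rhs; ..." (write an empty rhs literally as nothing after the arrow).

aa->a; aab->ba; aba->a; bbb->

  | bbabaaaab => bbaaaab => bbaaab => bbaab => bbba => a
  | ababaaaa => abaaaa => aaaa => aaa => aa => a
  | bbb => ε
  | aabbb => babb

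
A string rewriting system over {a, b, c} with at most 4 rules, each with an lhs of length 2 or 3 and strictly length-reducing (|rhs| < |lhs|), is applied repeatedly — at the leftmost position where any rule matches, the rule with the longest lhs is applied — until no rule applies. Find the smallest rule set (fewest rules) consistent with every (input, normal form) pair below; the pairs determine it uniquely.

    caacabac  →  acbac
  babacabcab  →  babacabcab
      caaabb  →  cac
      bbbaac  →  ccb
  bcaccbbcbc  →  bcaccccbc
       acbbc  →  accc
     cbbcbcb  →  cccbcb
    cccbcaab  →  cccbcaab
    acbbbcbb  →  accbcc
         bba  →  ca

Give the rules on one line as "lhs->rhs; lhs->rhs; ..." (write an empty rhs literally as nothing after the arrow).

  | caacabac => cbbabac => ccabac => acbac
  | babacabcab
  | caaabb => caaac => cabb => cac
  | bbbaac => cbaac => cbbb => ccb

aac->bb; bb->c; cca->ac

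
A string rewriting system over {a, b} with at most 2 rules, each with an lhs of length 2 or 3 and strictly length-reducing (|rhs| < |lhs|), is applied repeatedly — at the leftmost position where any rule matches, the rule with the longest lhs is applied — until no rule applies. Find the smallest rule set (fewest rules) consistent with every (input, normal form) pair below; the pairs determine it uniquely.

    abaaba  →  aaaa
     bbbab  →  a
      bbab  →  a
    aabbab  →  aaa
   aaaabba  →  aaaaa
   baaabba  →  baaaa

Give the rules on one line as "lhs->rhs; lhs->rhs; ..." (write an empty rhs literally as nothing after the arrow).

  | abaaba => aaaba => aaaa
  | bbbab => bbab => bab => ab => a
  | bbab => bab => ab => a
  | aabbab => aabab => aaab => aaa

ab->a; bab->ab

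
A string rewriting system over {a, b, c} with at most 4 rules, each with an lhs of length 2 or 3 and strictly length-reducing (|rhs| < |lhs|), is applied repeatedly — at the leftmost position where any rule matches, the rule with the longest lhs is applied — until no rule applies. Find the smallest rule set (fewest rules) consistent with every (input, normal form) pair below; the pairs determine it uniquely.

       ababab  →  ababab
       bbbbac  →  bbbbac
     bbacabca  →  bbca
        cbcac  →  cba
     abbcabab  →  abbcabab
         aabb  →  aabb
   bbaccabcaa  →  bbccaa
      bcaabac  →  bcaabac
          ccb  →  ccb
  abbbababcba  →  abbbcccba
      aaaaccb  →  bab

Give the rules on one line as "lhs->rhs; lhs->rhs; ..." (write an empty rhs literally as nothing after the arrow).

  | ababab
  | bbbbac
  | bbacabca => bbaccca => bbca
  | cbcac => cba

aaa->ba; abc->cc; acc->; cac->a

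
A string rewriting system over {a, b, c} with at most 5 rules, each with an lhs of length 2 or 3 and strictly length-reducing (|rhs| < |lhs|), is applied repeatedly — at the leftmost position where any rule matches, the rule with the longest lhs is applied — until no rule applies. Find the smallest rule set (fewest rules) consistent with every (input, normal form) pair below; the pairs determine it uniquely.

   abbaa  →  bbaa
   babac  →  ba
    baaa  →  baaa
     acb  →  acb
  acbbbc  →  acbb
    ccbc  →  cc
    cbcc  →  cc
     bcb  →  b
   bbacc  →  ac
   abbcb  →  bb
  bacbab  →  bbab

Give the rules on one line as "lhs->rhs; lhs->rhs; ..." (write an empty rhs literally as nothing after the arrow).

abb->bb; bac->ca; bc->; ca->b

  | abbaa => bbaa
  | babac => baca => caa => ba
  | baaa
  | acb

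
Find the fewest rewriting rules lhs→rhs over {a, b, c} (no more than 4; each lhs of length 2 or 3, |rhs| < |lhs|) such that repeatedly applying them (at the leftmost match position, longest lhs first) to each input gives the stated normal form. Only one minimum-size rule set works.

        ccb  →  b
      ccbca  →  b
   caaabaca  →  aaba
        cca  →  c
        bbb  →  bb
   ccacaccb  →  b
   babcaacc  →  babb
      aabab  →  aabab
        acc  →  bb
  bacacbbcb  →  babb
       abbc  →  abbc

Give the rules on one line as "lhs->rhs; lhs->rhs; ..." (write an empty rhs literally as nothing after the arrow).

  | ccb => cb => b
  | ccbca => cbca => bca => b
  | caaabaca => aabaca => aaba
  | cca => c

acc->bb; bbb->bb; ca->; cb->b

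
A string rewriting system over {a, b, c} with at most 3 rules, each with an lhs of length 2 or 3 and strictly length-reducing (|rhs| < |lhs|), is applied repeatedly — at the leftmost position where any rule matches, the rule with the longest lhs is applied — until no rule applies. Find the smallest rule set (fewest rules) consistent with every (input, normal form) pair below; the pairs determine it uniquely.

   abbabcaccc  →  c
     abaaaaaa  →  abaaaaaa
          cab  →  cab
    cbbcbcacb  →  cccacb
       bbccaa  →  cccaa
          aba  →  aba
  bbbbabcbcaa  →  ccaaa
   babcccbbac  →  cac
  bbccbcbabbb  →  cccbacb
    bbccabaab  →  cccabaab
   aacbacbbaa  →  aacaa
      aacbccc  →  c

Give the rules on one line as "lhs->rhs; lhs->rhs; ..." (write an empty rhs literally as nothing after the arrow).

acc->c; bb->c; bc->

  | abbabcaccc => acabcaccc => acaaccc => acacc => acc => c
  | abaaaaaa
  | cab
  | cbbcbcacb => cccbcacb => cccacb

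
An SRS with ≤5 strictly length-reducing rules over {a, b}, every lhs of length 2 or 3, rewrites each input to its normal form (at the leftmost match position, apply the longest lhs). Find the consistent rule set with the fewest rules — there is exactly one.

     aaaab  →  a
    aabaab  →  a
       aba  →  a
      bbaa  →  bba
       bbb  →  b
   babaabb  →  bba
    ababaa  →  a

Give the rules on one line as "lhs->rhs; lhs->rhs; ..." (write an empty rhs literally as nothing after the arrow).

aa->a; ab->a; abb->ba; bbb->b

  | aaaab => aaab => aab => ab => a
  | aabaab => abaab => aaab => aab => ab => a
  | aba => aa => a
  | bbaa => bba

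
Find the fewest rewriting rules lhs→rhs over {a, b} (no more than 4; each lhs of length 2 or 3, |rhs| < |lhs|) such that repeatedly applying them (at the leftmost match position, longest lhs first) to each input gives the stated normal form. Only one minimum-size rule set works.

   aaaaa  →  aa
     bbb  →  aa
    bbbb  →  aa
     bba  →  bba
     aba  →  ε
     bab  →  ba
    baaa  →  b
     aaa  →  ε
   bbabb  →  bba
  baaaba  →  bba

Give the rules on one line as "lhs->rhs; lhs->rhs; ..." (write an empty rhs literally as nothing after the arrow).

  | aaaaa => aa
  | bbb => aa
  | bbbb => aab => aa
  | bba

aaa->; ab->a; aba->; bbb->aa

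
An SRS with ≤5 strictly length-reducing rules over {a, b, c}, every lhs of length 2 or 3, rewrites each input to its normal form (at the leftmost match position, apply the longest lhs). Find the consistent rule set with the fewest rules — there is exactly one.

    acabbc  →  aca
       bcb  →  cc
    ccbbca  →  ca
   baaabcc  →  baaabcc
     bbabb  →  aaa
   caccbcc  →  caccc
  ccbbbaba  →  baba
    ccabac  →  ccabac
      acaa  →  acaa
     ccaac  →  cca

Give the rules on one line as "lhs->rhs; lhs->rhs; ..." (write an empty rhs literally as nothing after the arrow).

  | acabbc => acaac => aca
  | bcb => cc
  | ccbbca => cbca => ca
  | baaabcc

aac->a; bb->a; bcb->cc; cb->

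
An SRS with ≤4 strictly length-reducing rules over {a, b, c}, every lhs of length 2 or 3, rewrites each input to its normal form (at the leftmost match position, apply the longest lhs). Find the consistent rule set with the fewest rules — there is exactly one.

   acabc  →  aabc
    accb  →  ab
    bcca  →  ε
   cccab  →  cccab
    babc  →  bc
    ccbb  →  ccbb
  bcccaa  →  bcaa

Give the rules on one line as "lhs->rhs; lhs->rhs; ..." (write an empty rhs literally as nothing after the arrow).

ac->a; ba->; bcc->b

  | acabc => aabc
  | accb => acb => ab
  | bcca => ba => ε
  | cccab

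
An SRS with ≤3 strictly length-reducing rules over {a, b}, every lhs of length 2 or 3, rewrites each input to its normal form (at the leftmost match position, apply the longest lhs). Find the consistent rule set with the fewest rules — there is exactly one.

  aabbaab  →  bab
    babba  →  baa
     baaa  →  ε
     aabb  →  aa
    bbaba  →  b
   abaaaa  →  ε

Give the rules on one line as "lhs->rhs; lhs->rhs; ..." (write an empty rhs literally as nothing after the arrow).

  | aabbaab => aaaab => bab
  | babba => baa
  | baaa => bb => ε
  | aabb => aa

aaa->b; aba->b; bb->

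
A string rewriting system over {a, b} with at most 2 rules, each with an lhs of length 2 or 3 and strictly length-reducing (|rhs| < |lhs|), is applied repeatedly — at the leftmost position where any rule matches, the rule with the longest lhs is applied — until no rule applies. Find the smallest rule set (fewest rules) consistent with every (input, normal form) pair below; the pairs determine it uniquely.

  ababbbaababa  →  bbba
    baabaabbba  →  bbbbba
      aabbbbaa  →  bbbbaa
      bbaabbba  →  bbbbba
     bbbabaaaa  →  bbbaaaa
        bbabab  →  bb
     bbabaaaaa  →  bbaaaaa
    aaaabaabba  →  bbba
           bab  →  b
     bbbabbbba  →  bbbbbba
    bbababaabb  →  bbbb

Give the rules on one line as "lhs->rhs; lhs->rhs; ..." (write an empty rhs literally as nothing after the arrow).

  | ababbbaababa => abbbaababa => bbaababa => bbbaba => bbba
  | baabaabbba => bbaabbba => bbbbba
  | aabbbbaa => bbbbaa
  | bbaabbba => bbbbba

aab->b; ab->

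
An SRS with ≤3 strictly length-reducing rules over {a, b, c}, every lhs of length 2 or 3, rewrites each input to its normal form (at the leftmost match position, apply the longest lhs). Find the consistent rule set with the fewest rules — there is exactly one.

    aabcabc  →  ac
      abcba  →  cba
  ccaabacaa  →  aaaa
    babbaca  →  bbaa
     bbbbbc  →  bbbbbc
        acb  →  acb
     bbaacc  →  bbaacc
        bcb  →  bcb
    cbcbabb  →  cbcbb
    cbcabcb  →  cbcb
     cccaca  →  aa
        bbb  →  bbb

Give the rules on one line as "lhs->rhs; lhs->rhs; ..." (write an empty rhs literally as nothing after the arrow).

  | aabcabc => acabc => aabc => ac
  | abcba => cba
  | ccaabacaa => caabacaa => aabacaa => aacaa => aaaa
  | babbaca => bbaca => bbaa

ab->; ca->a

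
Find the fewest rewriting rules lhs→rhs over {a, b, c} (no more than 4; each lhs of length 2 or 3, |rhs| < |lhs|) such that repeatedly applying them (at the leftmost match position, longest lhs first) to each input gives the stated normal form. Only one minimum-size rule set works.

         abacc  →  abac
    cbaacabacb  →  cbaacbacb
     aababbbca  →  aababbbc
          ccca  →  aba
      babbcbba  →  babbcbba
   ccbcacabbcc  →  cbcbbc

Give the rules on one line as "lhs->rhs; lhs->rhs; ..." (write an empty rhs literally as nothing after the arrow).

ca->c; cc->c; ccc->ab

  | abacc => abac
  | cbaacabacb => cbaacbacb
  | aababbbca => aababbbc
  | ccca => aba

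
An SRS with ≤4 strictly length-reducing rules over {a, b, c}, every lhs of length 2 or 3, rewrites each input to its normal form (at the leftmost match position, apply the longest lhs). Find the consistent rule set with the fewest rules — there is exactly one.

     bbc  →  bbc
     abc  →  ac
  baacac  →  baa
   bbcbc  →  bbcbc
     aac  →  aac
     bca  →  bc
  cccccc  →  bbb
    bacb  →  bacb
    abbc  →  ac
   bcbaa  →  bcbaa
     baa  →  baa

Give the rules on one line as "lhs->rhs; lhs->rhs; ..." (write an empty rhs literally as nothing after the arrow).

  | bbc
  | abc => ac
  | baacac => baacc => baab => baa
  | bbcbc

ab->a; ca->c; cc->b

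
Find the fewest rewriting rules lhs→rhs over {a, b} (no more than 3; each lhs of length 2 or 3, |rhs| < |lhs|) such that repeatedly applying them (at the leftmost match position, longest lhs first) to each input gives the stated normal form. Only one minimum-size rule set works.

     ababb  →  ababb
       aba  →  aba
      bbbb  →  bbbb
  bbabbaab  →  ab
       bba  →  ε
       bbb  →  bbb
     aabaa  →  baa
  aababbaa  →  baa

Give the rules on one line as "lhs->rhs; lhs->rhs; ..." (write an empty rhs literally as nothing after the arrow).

  | ababb
  | aba
  | bbbb
  | bbabbaab => bbaab => ab

aab->b; bba->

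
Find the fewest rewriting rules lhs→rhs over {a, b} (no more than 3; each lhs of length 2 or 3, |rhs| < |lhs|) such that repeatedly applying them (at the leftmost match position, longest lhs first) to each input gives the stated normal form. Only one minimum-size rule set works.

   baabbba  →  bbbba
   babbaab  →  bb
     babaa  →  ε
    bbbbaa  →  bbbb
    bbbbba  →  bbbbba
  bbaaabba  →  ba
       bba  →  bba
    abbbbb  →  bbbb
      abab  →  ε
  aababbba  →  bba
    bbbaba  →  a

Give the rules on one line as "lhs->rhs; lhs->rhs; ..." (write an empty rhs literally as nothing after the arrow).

  | baabbba => bbbba
  | babbaab => abbaab => baab => bb
  | babaa => abaa => aa => ε
  | bbbbaa => bbbb

aa->; ab->; bab->ab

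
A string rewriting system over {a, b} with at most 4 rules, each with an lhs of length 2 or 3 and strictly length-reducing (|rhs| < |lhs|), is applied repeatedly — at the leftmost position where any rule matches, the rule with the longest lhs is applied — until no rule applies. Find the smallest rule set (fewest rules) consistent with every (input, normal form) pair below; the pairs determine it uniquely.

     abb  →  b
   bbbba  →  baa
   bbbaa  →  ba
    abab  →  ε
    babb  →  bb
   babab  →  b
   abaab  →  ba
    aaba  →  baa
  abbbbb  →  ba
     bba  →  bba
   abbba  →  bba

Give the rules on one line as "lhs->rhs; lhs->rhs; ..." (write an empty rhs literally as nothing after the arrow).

aaa->b; aab->ba; ab->; bbb->aa

  | abb => b
  | bbbba => aaba => baa
  | bbbaa => aaaa => ba
  | abab => ab => ε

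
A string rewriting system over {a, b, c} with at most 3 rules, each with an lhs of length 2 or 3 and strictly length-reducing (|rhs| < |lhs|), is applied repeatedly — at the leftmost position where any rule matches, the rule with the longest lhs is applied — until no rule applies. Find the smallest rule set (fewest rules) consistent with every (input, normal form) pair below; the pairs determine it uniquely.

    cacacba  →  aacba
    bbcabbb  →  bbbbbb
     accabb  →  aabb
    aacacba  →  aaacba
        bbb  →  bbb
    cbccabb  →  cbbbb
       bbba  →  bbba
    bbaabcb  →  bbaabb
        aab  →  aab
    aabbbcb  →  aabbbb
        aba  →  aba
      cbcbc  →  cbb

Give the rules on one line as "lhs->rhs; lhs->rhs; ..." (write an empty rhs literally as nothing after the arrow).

bc->b; bca->bb; ca->a

  | cacacba => acacba => aacba
  | bbcabbb => bbbbbb
  | accabb => acabb => aabb
  | aacacba => aaacba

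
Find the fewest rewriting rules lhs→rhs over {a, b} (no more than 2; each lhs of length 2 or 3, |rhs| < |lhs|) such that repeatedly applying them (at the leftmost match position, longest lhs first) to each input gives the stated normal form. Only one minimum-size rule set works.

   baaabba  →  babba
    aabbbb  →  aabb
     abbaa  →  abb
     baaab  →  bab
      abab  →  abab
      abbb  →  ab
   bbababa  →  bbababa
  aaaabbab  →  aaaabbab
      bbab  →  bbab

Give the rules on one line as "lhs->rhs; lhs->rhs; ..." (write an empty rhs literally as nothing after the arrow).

  | baaabba => babba
  | aabbbb => aabb
  | abbaa => abb
  | baaab => bab

baa->b; bbb->b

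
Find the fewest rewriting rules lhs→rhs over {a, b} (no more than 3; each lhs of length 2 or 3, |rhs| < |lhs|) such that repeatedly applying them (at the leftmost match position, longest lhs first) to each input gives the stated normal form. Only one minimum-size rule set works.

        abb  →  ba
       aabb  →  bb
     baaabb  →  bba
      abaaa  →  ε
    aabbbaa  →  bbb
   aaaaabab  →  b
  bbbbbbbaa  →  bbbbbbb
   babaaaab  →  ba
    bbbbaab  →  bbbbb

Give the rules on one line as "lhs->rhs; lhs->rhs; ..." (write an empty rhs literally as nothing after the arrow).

  | abb => ba
  | aabb => bb
  | baaabb => babb => bba
  | abaaa => aaaa => aa => ε

aa->; ab->a; abb->ba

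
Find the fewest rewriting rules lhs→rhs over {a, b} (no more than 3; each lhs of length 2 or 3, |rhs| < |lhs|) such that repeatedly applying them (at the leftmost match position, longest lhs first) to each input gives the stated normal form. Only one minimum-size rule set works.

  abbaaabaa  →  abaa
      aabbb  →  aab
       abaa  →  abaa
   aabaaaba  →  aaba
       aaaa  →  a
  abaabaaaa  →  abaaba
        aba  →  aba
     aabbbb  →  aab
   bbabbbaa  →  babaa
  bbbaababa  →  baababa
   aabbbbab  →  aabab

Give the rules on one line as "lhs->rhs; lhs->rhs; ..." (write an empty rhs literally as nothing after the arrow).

aaa->; bb->b

  | abbaaabaa => abaaabaa => abbaa => abaa
  | aabbb => aabb => aab
  | abaa
  | aabaaaba => aabba => aaba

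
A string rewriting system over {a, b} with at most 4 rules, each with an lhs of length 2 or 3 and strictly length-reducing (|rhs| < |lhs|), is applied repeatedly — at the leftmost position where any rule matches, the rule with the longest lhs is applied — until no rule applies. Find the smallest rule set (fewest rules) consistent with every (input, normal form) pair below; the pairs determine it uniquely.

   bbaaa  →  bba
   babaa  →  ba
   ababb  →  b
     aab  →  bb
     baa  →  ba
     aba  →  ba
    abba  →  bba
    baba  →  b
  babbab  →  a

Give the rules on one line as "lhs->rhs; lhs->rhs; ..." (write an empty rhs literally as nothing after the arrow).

  | bbaaa => bbaa => bba
  | babaa => aaa => ba
  | ababb => babb => ab => b
  | aab => bb

aa->b; ab->b; baa->ba; bab->a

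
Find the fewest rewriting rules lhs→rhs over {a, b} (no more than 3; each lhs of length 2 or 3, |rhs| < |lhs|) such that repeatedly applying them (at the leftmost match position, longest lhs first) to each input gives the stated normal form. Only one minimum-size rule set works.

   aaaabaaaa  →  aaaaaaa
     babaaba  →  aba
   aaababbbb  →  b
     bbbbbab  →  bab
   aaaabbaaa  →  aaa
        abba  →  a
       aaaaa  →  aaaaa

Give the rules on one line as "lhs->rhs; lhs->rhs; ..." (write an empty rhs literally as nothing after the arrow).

  | aaaabaaaa => aaaaaaa
  | babaaba => baaba => aba
  | aaababbbb => aaabbbbb => aabbbbb => abbbbb => bbbbb => bbb => b
  | bbbbbab => bbbab => bab

abb->bb; baa->a; bb->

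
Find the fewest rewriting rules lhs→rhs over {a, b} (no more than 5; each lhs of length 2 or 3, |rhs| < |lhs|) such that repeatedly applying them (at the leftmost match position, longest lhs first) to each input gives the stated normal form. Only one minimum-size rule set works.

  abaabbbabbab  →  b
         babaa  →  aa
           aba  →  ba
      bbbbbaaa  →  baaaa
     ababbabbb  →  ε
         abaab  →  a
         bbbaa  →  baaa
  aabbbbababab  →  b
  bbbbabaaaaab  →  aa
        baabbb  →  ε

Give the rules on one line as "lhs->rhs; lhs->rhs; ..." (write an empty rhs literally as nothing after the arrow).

  | abaabbbabbab => baabbbabbab => bbabbabbab => abbabbab => bbabbab => abbab => bbab => ab => b
  | babaa => bbaa => aa
  | aba => ba
  | bbbbbaaa => babbaaa => bbbaaa => baaaa

aab->ba; ab->b; bb->; bbb->ba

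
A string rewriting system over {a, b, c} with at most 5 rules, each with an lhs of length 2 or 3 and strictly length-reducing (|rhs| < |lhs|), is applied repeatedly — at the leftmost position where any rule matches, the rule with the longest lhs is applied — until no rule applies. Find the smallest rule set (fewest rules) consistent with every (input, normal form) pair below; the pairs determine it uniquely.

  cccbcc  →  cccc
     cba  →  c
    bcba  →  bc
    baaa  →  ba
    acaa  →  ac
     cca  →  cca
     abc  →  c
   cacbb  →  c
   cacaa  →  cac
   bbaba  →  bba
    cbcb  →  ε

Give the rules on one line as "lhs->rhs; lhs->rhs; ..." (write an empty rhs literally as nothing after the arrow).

aa->; ab->; cb->; cba->c

  | cccbcc => cccc
  | cba => c
  | bcba => bc
  | baaa => ba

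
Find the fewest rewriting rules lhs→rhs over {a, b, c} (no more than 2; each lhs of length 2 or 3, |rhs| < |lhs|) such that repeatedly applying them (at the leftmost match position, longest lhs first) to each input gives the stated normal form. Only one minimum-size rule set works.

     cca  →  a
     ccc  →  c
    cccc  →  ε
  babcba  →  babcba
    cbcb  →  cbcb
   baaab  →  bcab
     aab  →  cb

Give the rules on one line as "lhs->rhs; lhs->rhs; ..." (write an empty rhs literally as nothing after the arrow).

aa->c; cc->

  | cca => a
  | ccc => c
  | cccc => cc => ε
  | babcba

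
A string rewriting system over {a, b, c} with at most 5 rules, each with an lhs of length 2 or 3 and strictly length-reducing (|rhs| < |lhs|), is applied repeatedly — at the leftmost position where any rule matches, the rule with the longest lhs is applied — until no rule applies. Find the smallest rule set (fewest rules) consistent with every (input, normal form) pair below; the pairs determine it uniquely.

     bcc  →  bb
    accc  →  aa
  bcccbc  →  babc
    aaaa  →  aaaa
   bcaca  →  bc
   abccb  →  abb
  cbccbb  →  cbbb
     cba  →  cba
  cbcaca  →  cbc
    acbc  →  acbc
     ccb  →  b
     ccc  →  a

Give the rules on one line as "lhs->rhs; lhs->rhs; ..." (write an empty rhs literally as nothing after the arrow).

  | bcc => bb
  | accc => aa
  | bcccbc => babc
  | aaaa

aca->; cc->b; ccb->b; ccc->a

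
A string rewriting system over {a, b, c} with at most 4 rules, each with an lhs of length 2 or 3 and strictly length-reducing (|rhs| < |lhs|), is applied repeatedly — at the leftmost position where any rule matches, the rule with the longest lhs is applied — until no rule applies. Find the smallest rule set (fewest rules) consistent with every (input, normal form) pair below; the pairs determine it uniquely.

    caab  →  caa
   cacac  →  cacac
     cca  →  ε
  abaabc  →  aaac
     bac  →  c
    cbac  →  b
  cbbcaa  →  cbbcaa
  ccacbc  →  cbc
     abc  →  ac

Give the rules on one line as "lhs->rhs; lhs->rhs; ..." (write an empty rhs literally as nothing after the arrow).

  | caab => caa
  | cacac
  | cca => ba => ε
  | abaabc => aaabc => aaac

ab->a; ba->; cc->b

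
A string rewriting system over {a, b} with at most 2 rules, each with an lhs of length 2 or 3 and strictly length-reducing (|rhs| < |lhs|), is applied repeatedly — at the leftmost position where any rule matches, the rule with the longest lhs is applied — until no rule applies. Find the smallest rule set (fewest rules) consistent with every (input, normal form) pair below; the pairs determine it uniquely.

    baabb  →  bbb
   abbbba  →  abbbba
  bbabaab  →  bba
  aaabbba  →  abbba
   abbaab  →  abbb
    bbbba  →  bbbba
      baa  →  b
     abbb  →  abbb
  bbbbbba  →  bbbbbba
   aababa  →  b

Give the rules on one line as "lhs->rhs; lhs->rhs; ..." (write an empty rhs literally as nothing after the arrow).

aa->; bab->ba

  | baabb => bbb
  | abbbba
  | bbabaab => bbaaab => bbab => bba
  | aaabbba => abbba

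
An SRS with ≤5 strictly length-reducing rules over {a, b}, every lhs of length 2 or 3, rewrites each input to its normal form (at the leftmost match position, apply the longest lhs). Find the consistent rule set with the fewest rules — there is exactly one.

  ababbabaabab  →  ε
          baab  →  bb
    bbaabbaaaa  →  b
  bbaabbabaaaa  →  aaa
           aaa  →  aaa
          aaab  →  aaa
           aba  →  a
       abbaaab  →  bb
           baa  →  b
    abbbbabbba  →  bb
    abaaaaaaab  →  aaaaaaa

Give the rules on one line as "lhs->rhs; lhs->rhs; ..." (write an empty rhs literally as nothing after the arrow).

aab->aa; ab->; ba->b; bba->

  | ababbabaabab => abbabaabab => babaabab => bbaabab => abab => ab => ε
  | baab => bab => bb
  | bbaabbaaaa => abbaaaa => baaaa => baaa => baa => ba => b
  | bbaabbabaaaa => abbabaaaa => babaaaa => bbaaaa => aaa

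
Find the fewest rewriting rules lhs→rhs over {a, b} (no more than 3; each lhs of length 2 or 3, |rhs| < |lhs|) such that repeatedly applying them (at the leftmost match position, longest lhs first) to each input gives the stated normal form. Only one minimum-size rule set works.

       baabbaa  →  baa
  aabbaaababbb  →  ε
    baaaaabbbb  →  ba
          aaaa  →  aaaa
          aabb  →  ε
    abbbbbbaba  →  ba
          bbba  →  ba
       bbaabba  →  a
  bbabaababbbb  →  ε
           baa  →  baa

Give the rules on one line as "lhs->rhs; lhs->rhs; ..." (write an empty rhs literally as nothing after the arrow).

  | baabbaa => babaa => baa
  | aabbaaababbb => abaaababbb => aaababbb => aaabbb => aabb => ab => ε
  | baaaaabbbb => baaaabbb => baaabb => baab => ba
  | aaaa

ab->; bb->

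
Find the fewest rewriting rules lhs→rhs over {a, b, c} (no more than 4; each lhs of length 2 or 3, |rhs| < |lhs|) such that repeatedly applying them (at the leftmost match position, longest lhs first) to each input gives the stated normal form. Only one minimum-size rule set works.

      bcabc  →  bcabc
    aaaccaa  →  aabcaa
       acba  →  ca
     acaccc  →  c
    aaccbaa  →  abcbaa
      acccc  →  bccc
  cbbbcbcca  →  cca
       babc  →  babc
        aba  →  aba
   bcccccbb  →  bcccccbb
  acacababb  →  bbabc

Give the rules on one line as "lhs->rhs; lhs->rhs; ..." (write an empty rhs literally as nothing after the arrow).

  | bcabc
  | aaaccaa => aabcaa
  | acba => ca
  | acaccc => baccc => bbcc => c

abb->c; ac->b; acb->c; bbc->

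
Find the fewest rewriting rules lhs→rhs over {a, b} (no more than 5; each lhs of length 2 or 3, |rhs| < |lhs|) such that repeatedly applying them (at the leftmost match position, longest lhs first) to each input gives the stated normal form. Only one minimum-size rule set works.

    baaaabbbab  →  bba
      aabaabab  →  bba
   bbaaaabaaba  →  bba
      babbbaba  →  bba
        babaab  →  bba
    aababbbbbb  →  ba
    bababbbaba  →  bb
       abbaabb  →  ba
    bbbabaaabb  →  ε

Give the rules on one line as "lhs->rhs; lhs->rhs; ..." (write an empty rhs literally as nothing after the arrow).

aa->b; aab->b; ab->a; bbb->

  | baaaabbbab => bbaabbbab => bbbbbab => bbab => bba
  | aabaabab => baabab => bbab => bba
  | bbaaaabaaba => bbbaabaaba => aabaaba => baaba => bba
  | babbbaba => babbaba => bababa => baaba => bba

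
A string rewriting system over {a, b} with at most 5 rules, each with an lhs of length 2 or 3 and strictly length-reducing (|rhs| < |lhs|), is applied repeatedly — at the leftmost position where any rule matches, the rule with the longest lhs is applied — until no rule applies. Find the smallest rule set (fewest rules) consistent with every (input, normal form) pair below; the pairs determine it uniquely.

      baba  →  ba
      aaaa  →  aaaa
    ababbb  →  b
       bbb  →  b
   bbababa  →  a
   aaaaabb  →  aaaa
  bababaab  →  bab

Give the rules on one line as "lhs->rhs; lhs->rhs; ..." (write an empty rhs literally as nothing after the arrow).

  | baba => ba
  | aaaa
  | ababbb => abbb => b
  | bbb => b

aba->a; abb->; baa->ba; bb->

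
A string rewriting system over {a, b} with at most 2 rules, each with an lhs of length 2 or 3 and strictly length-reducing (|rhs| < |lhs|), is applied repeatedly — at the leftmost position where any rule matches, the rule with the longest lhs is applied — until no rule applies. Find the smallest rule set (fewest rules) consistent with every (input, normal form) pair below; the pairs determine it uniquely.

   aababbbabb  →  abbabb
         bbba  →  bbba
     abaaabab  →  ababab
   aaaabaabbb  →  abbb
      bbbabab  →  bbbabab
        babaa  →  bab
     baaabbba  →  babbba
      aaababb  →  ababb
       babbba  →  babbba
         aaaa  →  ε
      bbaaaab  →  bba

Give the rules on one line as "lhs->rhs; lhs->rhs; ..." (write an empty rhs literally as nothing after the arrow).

aa->; aab->a

  | aababbbabb => aabbbabb => abbabb
  | bbba
  | abaaabab => ababab
  | aaaabaabbb => aabaabbb => aaabbb => abbb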